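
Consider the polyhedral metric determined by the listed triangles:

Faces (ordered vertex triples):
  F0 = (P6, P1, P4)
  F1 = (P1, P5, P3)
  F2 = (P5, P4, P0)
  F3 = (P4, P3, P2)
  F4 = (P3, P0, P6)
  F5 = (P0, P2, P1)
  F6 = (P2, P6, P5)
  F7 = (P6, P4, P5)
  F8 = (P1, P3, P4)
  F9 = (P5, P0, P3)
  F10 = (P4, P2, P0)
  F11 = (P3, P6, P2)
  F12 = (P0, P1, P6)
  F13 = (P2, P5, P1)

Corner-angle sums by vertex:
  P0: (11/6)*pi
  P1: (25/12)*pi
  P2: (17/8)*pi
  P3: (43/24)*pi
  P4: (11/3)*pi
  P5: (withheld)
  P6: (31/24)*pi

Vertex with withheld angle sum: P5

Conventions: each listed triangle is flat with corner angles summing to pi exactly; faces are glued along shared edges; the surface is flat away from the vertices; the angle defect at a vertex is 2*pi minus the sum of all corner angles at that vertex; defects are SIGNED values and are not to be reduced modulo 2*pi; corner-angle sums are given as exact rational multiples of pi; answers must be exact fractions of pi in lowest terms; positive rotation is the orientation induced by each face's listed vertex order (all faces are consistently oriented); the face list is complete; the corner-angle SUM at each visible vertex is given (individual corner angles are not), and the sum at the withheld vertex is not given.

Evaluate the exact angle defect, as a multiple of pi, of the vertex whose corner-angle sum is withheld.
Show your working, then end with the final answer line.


V = 7, E = 21, F = 14; chi = V - E + F = 0
Gauss-Bonnet: total defect = 2*pi*chi = 0; visible defects sum to (-19/24)*pi

Answer: defect(P5) = (19/24)*pi


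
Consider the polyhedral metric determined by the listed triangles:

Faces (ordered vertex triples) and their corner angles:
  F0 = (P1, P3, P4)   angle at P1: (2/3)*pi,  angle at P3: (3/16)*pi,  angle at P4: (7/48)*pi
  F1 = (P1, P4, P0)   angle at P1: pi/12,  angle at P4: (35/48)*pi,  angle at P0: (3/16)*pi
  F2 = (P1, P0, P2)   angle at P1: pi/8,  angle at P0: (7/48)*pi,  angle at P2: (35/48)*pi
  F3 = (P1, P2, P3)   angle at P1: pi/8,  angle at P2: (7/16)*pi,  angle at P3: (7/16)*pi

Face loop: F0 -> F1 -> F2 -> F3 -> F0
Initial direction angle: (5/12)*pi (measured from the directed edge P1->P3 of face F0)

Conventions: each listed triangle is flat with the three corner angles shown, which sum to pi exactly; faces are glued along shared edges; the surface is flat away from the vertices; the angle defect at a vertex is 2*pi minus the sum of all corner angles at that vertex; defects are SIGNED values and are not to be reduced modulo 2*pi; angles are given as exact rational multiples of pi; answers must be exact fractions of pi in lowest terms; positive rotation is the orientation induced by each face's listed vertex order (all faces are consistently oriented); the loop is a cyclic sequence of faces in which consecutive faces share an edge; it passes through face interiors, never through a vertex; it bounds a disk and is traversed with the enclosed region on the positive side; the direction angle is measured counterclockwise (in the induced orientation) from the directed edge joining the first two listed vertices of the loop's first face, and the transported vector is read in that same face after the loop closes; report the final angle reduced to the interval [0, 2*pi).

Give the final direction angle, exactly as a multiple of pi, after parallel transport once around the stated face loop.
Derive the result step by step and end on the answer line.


enclosed vertex P1: corner angles sum to pi, defect = 2*pi - pi = pi
summing the enclosed defects onto the initial angle, mod 2*pi in the induced orientation:
final angle = (5/12)*pi + pi = (17/12)*pi (mod 2*pi)

Answer: final direction angle = (17/12)*pi


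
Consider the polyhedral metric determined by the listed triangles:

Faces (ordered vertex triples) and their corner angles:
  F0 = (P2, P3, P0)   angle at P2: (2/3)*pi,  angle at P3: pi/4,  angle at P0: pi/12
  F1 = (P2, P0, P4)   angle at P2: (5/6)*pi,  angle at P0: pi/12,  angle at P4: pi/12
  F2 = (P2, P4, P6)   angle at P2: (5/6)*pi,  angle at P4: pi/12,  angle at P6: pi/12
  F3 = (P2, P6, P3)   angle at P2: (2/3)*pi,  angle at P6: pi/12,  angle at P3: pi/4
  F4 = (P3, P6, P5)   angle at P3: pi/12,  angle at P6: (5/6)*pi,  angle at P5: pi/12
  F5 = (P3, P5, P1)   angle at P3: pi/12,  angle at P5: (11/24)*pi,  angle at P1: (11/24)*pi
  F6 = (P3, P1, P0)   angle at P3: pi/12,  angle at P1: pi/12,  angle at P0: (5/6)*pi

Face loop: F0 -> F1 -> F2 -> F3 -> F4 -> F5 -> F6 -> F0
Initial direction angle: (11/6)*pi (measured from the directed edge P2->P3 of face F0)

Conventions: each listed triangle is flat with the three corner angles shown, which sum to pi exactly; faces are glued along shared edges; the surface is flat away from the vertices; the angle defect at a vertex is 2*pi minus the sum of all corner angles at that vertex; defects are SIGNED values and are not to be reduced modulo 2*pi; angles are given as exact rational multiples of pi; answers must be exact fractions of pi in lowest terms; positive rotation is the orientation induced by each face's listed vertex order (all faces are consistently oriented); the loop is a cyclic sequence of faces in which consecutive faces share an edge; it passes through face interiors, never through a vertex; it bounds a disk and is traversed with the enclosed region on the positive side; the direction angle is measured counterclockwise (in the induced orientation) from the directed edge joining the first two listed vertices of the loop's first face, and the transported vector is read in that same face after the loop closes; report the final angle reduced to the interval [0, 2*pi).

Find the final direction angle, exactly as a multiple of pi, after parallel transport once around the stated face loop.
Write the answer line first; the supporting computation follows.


Answer: final direction angle = pi/12

enclosed vertex P2: corner angles sum to 3*pi, defect = 2*pi - 3*pi = -pi
enclosed vertex P3: corner angles sum to (3/4)*pi, defect = 2*pi - (3/4)*pi = (5/4)*pi
final direction = starting direction + enclosed defect total, reduced mod 2*pi (induced orientation)
final angle = (11/6)*pi + pi/4 = pi/12 (mod 2*pi)


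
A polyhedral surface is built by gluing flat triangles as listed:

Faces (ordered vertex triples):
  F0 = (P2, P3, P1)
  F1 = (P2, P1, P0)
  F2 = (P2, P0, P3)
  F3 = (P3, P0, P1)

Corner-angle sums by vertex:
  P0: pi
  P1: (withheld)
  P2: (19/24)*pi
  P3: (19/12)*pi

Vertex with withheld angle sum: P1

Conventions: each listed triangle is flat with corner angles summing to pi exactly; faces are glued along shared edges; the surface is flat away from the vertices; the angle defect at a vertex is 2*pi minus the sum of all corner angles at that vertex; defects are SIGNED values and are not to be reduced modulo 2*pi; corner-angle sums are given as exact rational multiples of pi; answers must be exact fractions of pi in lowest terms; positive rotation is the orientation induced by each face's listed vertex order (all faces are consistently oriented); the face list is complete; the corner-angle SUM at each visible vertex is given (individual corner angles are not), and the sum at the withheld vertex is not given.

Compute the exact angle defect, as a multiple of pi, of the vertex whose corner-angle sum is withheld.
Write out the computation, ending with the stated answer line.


V = 4, E = 6, F = 4; chi = V - E + F = 2
Gauss-Bonnet: total defect = 2*pi*chi = 4*pi; visible defects sum to (21/8)*pi

Answer: defect(P1) = (11/8)*pi


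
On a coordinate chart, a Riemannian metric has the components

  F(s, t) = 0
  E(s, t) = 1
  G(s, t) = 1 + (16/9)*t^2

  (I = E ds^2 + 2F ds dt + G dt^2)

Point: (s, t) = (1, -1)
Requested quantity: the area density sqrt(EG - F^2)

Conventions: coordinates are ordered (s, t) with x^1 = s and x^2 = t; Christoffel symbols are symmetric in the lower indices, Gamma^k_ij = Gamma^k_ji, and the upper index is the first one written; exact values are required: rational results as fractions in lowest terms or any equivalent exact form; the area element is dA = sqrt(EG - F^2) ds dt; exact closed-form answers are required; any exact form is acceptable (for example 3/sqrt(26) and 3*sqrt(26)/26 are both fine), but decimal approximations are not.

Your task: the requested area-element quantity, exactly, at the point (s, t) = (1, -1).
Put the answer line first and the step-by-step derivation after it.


Answer: sqrt(EG - F^2) = 5/3

E = 1, F = 0, G = 25/9; EG - F^2 = 25/9


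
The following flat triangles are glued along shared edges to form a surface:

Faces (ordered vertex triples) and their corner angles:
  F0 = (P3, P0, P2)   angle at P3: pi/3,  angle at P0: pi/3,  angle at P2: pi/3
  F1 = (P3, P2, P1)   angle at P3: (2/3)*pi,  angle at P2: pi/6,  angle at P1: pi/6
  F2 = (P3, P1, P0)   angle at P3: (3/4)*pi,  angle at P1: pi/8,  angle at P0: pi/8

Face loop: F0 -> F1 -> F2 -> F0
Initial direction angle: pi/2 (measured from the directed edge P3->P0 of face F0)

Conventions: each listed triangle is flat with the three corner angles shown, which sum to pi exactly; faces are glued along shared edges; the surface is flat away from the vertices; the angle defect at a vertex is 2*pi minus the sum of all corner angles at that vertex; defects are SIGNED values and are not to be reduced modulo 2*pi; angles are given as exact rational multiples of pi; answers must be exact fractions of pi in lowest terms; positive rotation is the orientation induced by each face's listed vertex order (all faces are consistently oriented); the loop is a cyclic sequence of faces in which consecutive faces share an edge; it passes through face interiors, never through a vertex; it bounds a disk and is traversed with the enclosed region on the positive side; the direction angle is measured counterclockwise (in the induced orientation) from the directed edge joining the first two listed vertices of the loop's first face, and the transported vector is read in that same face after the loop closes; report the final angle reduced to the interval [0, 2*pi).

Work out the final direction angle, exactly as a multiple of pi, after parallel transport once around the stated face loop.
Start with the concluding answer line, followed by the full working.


Answer: final direction angle = (3/4)*pi

enclosed vertex P3: corner angles sum to (7/4)*pi, defect = 2*pi - (7/4)*pi = pi/4
summing the enclosed defects onto the initial angle, mod 2*pi in the induced orientation:
final angle = pi/2 + pi/4 = (3/4)*pi (mod 2*pi)


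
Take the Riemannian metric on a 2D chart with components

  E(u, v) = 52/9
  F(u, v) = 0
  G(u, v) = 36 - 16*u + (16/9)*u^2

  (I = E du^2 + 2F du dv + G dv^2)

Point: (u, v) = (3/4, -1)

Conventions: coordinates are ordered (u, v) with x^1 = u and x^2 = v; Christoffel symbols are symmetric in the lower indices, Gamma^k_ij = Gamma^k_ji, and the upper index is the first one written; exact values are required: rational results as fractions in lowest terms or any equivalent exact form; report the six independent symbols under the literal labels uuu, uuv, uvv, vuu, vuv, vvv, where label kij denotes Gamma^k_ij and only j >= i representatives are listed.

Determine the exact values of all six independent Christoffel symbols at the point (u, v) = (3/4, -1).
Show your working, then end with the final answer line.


E = 52/9, F = 0, G = 25 at the point
E_u = 0, E_v = 0, F_u = 0, F_v = 0, G_u = -40/3, G_v = 0
EG - F^2 = 1300/9;  g^inv = (9/1300) * [[25, 0], [0, 52/9]]
first-kind symbols [ij,l] = (1/2)(d_i g_jl + d_j g_il - d_l g_ij): [uu,u] = E_u/2 = 0, [uu,v] = F_u - E_v/2 = 0, [uv,u] = E_v/2 = 0, [uv,v] = G_u/2 = -20/3, [vv,u] = F_v - G_u/2 = 20/3, [vv,v] = G_v/2 = 0
Gamma^u_ij = (G*[ij,u] - F*[ij,v])/(EG - F^2), Gamma^v_ij = (E*[ij,v] - F*[ij,u])/(EG - F^2)

Answer: Gamma_uuu = 0, Gamma_uuv = 0, Gamma_uvv = 15/13, Gamma_vuu = 0, Gamma_vuv = -4/15, Gamma_vvv = 0


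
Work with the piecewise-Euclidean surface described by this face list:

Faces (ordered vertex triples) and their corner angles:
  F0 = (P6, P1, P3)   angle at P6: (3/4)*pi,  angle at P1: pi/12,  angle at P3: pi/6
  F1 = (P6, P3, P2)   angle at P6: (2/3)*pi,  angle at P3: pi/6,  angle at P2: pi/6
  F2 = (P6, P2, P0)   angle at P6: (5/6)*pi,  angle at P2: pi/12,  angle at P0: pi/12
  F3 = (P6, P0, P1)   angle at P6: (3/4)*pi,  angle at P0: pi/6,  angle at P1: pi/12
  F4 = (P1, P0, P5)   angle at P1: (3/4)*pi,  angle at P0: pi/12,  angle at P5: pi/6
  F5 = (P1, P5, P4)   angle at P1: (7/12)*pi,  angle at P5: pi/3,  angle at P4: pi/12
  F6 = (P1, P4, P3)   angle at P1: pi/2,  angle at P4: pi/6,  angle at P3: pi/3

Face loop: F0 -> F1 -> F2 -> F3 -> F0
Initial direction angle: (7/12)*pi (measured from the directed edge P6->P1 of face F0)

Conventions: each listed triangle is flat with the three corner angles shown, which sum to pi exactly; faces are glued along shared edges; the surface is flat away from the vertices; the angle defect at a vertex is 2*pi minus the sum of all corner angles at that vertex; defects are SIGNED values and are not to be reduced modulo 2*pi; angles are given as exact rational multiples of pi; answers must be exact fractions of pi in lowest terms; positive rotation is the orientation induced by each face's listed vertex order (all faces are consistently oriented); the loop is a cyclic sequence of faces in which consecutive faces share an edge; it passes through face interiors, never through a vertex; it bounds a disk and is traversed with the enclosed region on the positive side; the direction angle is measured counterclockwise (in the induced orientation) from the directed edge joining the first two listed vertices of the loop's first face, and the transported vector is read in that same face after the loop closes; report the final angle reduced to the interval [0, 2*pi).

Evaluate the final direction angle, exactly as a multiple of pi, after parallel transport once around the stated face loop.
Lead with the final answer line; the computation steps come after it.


Answer: final direction angle = (19/12)*pi

enclosed vertex P6: corner angles sum to 3*pi, defect = 2*pi - 3*pi = -pi
the final direction is the initial angle plus the enclosed defects, taken mod 2*pi in the induced orientation
final angle = (7/12)*pi - pi = (19/12)*pi (mod 2*pi)


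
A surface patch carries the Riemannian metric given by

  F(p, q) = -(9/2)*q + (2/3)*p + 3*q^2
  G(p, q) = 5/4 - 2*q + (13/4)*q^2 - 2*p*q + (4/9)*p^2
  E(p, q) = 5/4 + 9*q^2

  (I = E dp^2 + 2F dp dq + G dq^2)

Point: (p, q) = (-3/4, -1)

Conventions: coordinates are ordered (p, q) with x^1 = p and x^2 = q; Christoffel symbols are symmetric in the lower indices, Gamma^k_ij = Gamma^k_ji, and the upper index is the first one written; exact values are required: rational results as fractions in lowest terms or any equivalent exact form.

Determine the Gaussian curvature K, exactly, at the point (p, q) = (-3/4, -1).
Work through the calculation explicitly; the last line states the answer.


E = 41/4, F = 7, G = 21/4, EG - F^2 = 77/16 at the point
E_p = 0, E_q = -18, F_p = 2/3, F_q = -21/2, G_p = 4/3, G_q = -7
E_qq = 18, F_pq = 0, G_pp = 8/9
Apply the Brioschi formula K = (det M1 - det M2)/(EG - F^2)^2 over the derivative matrices of E, F, G.
M1 = [[-E_qq/2 + F_pq - G_pp/2, E_p/2, F_p - E_q/2], [F_q - G_p/2, E, F], [G_q/2, F, G]] = [[-85/9, 0, 29/3], [-67/6, 41/4, 7], [-7/2, 7, 21/4]]; det M1 = -21805/48
M2 = [[0, E_q/2, G_p/2], [E_q/2, E, F], [G_p/2, F, G]] = [[0, -9, 2/3], [-9, 41/4, 7], [2/3, 7, 21/4]]; det M2 = -18497/36
det M1 - det M2 = 8573/144; K = 8573/144 / (77/16)^2 = 137168/53361

Answer: K = 137168/53361


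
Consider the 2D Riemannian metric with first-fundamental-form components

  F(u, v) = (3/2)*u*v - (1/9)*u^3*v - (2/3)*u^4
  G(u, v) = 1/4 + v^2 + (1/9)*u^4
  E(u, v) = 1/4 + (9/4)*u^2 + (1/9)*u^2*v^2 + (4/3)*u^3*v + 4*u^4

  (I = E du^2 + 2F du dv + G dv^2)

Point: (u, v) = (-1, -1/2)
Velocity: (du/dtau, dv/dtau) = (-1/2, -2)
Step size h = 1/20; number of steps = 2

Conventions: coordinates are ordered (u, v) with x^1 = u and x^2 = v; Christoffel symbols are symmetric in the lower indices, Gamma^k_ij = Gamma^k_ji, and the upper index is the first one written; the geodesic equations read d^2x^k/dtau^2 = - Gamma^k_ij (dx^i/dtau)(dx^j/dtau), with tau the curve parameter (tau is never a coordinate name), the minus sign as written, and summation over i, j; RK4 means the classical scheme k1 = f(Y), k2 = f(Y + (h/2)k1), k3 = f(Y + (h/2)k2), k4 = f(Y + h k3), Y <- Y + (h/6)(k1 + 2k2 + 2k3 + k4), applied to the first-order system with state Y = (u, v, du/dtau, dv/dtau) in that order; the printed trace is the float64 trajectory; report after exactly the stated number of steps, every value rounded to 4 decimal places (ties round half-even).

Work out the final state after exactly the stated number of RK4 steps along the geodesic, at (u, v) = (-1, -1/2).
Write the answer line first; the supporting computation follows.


Answer: u = -1.0448, v = -0.6872, du/dtau = -0.4029, dv/dtau = -1.7544

f(Y) = (du/dtau, dv/dtau, -Gamma^u_ij Y'^i Y'^j, -Gamma^v_ij Y'^i Y'^j) with the Gammas evaluated at the stage position; h = 0.050000; intermediate values shown to 6 dp
step 0: u = -1.0000, v = -0.5000, du/dtau = -0.5000, dv/dtau = -2.0000
step 1:
  k1: at (u, v) = (-1.000000, -0.500000), (du/dtau, dv/dtau) = (-0.500000, -2.000000); Gamma_uuu = -1.585571, Gamma_uuv = -0.098999, Gamma_uvv = -0.159031, Gamma_vuu = 4.662981, Gamma_vuv = -0.359136, Gamma_vvv = -0.810953; k1 = (-0.500000, -2.000000, 1.230516, 2.796340)
  k2: at (u, v) = (-1.012500, -0.550000), (du/dtau, dv/dtau) = (-0.469237, -1.930091); Gamma_uuu = -1.596462, Gamma_uuv = -0.096718, Gamma_uvv = -0.147608, Gamma_vuu = 4.481357, Gamma_vuv = -0.334347, Gamma_vvv = -0.806074; k2 = (-0.469237, -1.930091, 1.076581, 2.621727)
  k3: at (u, v) = (-1.011731, -0.548252), (du/dtau, dv/dtau) = (-0.473085, -1.934457); Gamma_uuu = -1.596920, Gamma_uuv = -0.096768, Gamma_uvv = -0.148049, Gamma_vuu = 4.485088, Gamma_vuv = -0.334812, Gamma_vvv = -0.806336; k3 = (-0.473085, -1.934457, 1.088540, 2.626417)
  k4: at (u, v) = (-1.023654, -0.596723), (du/dtau, dv/dtau) = (-0.445573, -1.868679); Gamma_uuu = -1.604030, Gamma_uuv = -0.094901, Gamma_uvv = -0.137768, Gamma_vuu = 4.312407, Gamma_vuv = -0.312647, Gamma_vvv = -0.798178; k4 = (-0.445573, -1.868679, 0.957573, 2.451684)
  Y <- Y + (h/6)(k1 + 2k2 + 2k3 + k4): u = -1.0236, v = -0.5966, du/dtau = -0.4457, dv/dtau = -1.8688
step 2:
  k1: at (u, v) = (-1.023585, -0.596648), (du/dtau, dv/dtau) = (-0.445681, -1.868797); Gamma_uuu = -1.604136, Gamma_uuv = -0.094900, Gamma_uvv = -0.137791, Gamma_vuu = 4.312304, Gamma_vuv = -0.312628, Gamma_vvv = -0.798198; k1 = (-0.445681, -1.868797, 0.957936, 2.451837)
  k2: at (u, v) = (-1.034727, -0.643368), (du/dtau, dv/dtau) = (-0.421732, -1.807501); Gamma_uuu = -1.608474, Gamma_uuv = -0.093363, Gamma_uvv = -0.128650, Gamma_vuu = 4.149515, Gamma_vuv = -0.292814, Gamma_vvv = -0.787835; k2 = (-0.421732, -1.807501, 0.848725, 2.282293)
  k3: at (u, v) = (-1.034128, -0.641836), (du/dtau, dv/dtau) = (-0.424462, -1.811740); Gamma_uuu = -1.608891, Gamma_uuv = -0.093397, Gamma_uvv = -0.128969, Gamma_vuu = 4.153168, Gamma_vuv = -0.293208, Gamma_vvv = -0.788232; k3 = (-0.424462, -1.811740, 0.856847, 2.289986)
  k4: at (u, v) = (-1.044808, -0.687235), (du/dtau, dv/dtau) = (-0.402838, -1.754298); Gamma_uuu = -1.610776, Gamma_uuv = -0.092110, Gamma_uvv = -0.120724, Gamma_vuu = 4.000609, Gamma_vuv = -0.275470, Gamma_vvv = -0.776452; k4 = (-0.402838, -1.754298, 0.763117, 2.129712)
  Y <- Y + (h/6)(k1 + 2k2 + 2k3 + k4): u = -1.0448, v = -0.6872, du/dtau = -0.4029, dv/dtau = -1.7544


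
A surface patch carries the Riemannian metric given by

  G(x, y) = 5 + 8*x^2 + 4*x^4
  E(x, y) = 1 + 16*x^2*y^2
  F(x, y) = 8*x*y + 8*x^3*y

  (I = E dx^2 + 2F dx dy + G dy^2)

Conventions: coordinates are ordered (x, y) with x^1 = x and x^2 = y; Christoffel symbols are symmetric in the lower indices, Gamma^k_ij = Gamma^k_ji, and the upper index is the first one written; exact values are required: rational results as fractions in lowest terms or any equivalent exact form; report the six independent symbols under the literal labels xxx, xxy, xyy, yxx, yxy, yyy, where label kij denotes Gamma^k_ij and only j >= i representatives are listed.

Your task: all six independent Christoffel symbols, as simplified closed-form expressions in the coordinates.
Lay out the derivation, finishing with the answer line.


E = 1 + 16*x^2*y^2; F = 8*x*y + 8*x^3*y; G = 5 + 8*x^2 + 4*x^4
Gamma^k_ij = (1/2) g^{kl} (d_i g_jl + d_j g_il - d_l g_ij), with g^inv = (1/(EG-F^2)) [[G, -F], [-F, E]]
first partials: E_x = 32*x*y^2, E_y = 32*x^2*y, F_x = 8*y + 24*x^2*y, F_y = 8*x + 8*x^3, G_x = 16*x + 16*x^3, G_y = 0
D = EG - F^2 = 5 + 8*x^2 + 16*x^2*y^2 + 4*x^4
expanded: Gamma^x_xx = (G E_x - 2F F_x + F E_y)/(2D), Gamma^x_xy = (G E_y - F G_x)/(2D), Gamma^x_yy = (2G F_y - G G_x - F G_y)/(2D), Gamma^y_xx = (2E F_x - E E_y - F E_x)/(2D), Gamma^y_xy = (E G_x - F E_y)/(2D), Gamma^y_yy = (E G_y - 2F F_y + F G_x)/(2D); substitute and cancel common factors

Answer: Gamma_xxx = 16*x*y^2/(4*x^4 + 16*x^2*y^2 + 8*x^2 + 5), Gamma_xxy = 16*x^2*y/(4*x^4 + 16*x^2*y^2 + 8*x^2 + 5), Gamma_xyy = 0, Gamma_yxx = (8*x^2*y + 8*y)/(4*x^4 + 16*x^2*y^2 + 8*x^2 + 5), Gamma_yxy = (8*x^3 + 8*x)/(4*x^4 + 16*x^2*y^2 + 8*x^2 + 5), Gamma_yyy = 0


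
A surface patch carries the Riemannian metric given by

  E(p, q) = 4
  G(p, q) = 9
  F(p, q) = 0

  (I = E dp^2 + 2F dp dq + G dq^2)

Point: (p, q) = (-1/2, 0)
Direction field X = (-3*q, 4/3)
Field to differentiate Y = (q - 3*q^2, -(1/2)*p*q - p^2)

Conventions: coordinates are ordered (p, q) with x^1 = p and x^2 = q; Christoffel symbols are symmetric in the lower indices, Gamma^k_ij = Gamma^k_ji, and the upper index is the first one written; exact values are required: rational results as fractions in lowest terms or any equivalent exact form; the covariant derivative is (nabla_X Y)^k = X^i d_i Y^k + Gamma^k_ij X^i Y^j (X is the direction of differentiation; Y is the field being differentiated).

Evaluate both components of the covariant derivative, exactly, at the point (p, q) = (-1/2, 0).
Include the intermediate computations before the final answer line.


E = 4, F = 0, G = 9 at the point
E_p = 0, E_q = 0, F_p = 0, F_q = 0, G_p = 0, G_q = 0
EG - F^2 = 36;  g^inv = (1/36) * [[9, 0], [0, 4]]
first-kind symbols [ij,l] = (1/2)(d_i g_jl + d_j g_il - d_l g_ij): [pp,p] = E_p/2 = 0, [pp,q] = F_p - E_q/2 = 0, [pq,p] = E_q/2 = 0, [pq,q] = G_p/2 = 0, [qq,p] = F_q - G_p/2 = 0, [qq,q] = G_q/2 = 0
Gamma^p_ij = (G*[ij,p] - F*[ij,q])/(EG - F^2), Gamma^q_ij = (E*[ij,q] - F*[ij,p])/(EG - F^2)
Gamma_ppp = 0, Gamma_ppq = 0, Gamma_pqq = 0, Gamma_qpp = 0, Gamma_qpq = 0, Gamma_qqq = 0
X = (0, 4/3), Y = (0, -1/4) at the point

Answer: (nabla_X Y)^p = 4/3, (nabla_X Y)^q = 1/3


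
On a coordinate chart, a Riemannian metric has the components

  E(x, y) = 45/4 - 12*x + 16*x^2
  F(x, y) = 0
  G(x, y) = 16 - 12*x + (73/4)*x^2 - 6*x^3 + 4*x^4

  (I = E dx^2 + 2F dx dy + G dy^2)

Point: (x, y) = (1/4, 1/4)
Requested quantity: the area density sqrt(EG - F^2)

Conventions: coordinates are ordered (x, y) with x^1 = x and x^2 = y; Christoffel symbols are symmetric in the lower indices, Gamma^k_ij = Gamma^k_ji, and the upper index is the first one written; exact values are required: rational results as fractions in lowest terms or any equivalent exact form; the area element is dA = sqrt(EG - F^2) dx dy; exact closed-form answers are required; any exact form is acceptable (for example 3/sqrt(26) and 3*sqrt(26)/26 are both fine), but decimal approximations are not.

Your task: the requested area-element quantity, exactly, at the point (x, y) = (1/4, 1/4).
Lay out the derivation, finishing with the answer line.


E = 37/4, F = 0, G = 225/16; EG - F^2 = 8325/64

Answer: sqrt(EG - F^2) = 15*sqrt(37)/8


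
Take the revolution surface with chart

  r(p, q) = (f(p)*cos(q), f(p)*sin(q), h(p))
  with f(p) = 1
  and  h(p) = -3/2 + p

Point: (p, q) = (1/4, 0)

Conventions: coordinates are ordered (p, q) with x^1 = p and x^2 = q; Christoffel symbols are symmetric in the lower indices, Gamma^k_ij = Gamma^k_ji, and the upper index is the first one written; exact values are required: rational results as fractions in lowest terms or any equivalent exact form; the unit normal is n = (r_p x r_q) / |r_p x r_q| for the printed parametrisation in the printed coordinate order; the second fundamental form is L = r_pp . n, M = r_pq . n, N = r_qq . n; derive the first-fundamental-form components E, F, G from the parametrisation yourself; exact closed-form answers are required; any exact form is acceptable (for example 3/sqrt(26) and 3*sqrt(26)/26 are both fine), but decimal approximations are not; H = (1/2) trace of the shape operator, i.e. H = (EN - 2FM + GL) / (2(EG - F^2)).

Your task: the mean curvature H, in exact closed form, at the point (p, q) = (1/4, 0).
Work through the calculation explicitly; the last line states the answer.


f = 1, f' = 0, f'' = 0, h' = 1, h'' = 0
E = 1, F = 0, G = 1; answer radicand W^2 = 1
unnormalised second-form numerators: l = 0, m = 0, n = 1; L = l/sqrt(1), and similarly M = m/sqrt(W^2), N = n/sqrt(W^2)
H = (E*n - 2*F*m + G*l) / (2*(EG - F^2)*sqrt(W^2)); E*n - 2*F*m + G*l = 1, EG - F^2 = 1, so H = (1/2)/sqrt(1)

Answer: H = 1/2


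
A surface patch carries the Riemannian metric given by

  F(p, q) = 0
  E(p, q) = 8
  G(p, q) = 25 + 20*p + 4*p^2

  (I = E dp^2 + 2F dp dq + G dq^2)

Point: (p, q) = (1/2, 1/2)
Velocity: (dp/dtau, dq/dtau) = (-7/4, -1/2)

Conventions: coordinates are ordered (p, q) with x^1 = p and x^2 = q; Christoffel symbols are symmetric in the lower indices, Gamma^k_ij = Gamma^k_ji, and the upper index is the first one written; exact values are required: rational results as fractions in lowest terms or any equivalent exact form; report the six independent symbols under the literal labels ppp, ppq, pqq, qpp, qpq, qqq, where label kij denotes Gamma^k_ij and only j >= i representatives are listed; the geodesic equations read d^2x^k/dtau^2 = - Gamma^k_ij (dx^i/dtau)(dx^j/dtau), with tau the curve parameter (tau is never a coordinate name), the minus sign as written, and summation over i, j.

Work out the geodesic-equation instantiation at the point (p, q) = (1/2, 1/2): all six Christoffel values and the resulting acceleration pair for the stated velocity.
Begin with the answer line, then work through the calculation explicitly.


Answer: Gamma_ppp = 0, Gamma_ppq = 0, Gamma_pqq = -3/2, Gamma_qpp = 0, Gamma_qpq = 1/3, Gamma_qqq = 0; accelerations (d^2p/dtau^2, d^2q/dtau^2) = (3/8, -7/12)

E = 8, F = 0, G = 36 at the point
E_p = 0, E_q = 0, F_p = 0, F_q = 0, G_p = 24, G_q = 0
EG - F^2 = 288;  g^inv = (1/288) * [[36, 0], [0, 8]]
first-kind symbols [ij,l] = (1/2)(d_i g_jl + d_j g_il - d_l g_ij): [pp,p] = E_p/2 = 0, [pp,q] = F_p - E_q/2 = 0, [pq,p] = E_q/2 = 0, [pq,q] = G_p/2 = 12, [qq,p] = F_q - G_p/2 = -12, [qq,q] = G_q/2 = 0
Gamma^p_ij = (G*[ij,p] - F*[ij,q])/(EG - F^2), Gamma^q_ij = (E*[ij,q] - F*[ij,p])/(EG - F^2)
Gamma_ppp = 0, Gamma_ppq = 0, Gamma_pqq = -3/2, Gamma_qpp = 0, Gamma_qpq = 1/3, Gamma_qqq = 0
d^2p/dtau^2 = -(Gamma_ppp*(-7/4)^2 + 2*Gamma_ppq*(-7/4)*(-1/2) + Gamma_pqq*(-1/2)^2) = 3/8
d^2q/dtau^2 = -(Gamma_qpp*(-7/4)^2 + 2*Gamma_qpq*(-7/4)*(-1/2) + Gamma_qqq*(-1/2)^2) = -7/12


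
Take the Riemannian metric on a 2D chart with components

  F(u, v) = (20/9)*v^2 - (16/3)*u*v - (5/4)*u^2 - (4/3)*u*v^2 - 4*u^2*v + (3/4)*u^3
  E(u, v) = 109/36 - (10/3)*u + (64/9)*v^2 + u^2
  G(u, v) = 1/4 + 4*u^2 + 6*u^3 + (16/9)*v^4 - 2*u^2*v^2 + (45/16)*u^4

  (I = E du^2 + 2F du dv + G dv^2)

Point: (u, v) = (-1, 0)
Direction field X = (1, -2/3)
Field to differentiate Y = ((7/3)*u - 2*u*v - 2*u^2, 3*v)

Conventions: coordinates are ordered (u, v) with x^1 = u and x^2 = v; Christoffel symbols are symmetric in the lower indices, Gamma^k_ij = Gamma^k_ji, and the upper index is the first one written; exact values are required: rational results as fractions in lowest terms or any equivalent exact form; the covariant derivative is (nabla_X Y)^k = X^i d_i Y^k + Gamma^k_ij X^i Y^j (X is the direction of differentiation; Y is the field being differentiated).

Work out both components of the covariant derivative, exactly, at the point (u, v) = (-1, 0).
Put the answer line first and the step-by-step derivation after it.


Answer: (nabla_X Y)^u = -7715/2201, (nabla_X Y)^v = -774170/19809

E = 265/36, F = -2, G = 17/16 at the point
E_u = -16/3, E_v = 0, F_u = 19/4, F_v = 4/3, G_u = -5/4, G_v = 0
EG - F^2 = 2201/576;  g^inv = (576/2201) * [[17/16, 2], [2, 265/36]]
first-kind symbols [ij,l] = (1/2)(d_i g_jl + d_j g_il - d_l g_ij): [uu,u] = E_u/2 = -8/3, [uu,v] = F_u - E_v/2 = 19/4, [uv,u] = E_v/2 = 0, [uv,v] = G_u/2 = -5/8, [vv,u] = F_v - G_u/2 = 47/24, [vv,v] = G_v/2 = 0
Gamma^u_ij = (G*[ij,u] - F*[ij,v])/(EG - F^2), Gamma^v_ij = (E*[ij,v] - F*[ij,u])/(EG - F^2)
Gamma_uuu = 3840/2201, Gamma_uuv = -720/2201, Gamma_uvv = 2397/4402, Gamma_vuu = 17068/2201, Gamma_vuv = -2650/2201, Gamma_vvv = 2256/2201
X = (1, -2/3), Y = (-13/3, 0) at the point


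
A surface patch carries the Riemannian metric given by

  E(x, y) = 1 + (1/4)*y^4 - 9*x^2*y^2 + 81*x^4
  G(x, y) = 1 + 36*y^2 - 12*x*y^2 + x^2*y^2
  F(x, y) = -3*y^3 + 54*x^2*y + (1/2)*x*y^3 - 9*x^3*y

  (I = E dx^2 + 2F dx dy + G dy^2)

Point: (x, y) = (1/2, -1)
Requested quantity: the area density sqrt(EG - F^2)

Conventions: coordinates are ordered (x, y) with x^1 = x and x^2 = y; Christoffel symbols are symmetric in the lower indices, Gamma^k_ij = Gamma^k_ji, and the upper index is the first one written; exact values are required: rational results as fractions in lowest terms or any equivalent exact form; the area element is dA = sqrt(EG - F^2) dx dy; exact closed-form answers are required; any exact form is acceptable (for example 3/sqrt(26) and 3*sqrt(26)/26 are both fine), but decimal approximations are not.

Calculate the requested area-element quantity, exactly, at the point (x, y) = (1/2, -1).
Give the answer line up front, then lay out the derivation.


Answer: sqrt(EG - F^2) = 3*sqrt(61)/4

E = 65/16, F = -77/8, G = 125/4; EG - F^2 = 549/16


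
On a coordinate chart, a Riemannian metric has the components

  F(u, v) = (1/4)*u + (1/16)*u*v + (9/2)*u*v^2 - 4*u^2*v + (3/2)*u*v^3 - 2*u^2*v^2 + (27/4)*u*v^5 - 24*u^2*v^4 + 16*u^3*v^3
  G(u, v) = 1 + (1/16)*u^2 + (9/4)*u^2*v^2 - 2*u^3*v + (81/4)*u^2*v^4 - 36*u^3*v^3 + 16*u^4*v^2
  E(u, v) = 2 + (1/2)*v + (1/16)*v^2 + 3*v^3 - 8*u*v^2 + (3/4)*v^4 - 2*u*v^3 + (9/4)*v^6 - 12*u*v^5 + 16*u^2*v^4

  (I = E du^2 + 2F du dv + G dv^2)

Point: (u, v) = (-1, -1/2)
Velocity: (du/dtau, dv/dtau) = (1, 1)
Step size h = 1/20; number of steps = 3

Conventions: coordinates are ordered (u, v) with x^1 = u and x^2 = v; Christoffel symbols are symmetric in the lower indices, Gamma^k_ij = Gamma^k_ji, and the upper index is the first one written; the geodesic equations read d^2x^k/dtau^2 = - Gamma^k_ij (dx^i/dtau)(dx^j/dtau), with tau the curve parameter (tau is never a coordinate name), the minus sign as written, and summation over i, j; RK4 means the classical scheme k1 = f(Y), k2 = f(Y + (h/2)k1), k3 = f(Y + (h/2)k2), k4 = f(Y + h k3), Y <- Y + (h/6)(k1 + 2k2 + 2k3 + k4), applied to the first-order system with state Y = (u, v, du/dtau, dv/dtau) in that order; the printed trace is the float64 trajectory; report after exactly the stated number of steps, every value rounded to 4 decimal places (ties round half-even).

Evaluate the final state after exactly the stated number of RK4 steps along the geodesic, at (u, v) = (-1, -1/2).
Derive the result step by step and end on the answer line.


f(Y) = (du/dtau, dv/dtau, -Gamma^u_ij Y'^i Y'^j, -Gamma^v_ij Y'^i Y'^j) with the Gammas evaluated at the stage position; h = 0.050000; intermediate values shown to 6 dp
step 0: u = -1.0000, v = -0.5000, du/dtau = 1.0000, dv/dtau = 1.0000
step 1:
  k1: at (u, v) = (-1.000000, -0.500000), (du/dtau, dv/dtau) = (1.000000, 1.000000); Gamma_uuu = -0.398157, Gamma_uuv = -1.045161, Gamma_uvv = 0.199078, Gamma_vuu = -0.147465, Gamma_vuv = -0.387097, Gamma_vvv = 0.073733; k1 = (1.000000, 1.000000, 2.289401, 0.847926)
  k2: at (u, v) = (-0.975000, -0.475000), (du/dtau, dv/dtau) = (1.057235, 1.021198); Gamma_uuu = -0.371390, Gamma_uuv = -1.003962, Gamma_uvv = 0.150459, Gamma_vuu = -0.132854, Gamma_vuv = -0.359139, Gamma_vvv = 0.053822; k2 = (1.057235, 1.021198, 2.426061, 0.867854)
  k3: at (u, v) = (-0.973569, -0.474470), (du/dtau, dv/dtau) = (1.060652, 1.021696); Gamma_uuu = -0.371110, Gamma_uuv = -1.002440, Gamma_uvv = 0.150844, Gamma_vuu = -0.132204, Gamma_vuv = -0.357108, Gamma_vvv = 0.053736; k3 = (1.060652, 1.021696, 2.432647, 0.866604)
  k4: at (u, v) = (-0.946967, -0.448915), (du/dtau, dv/dtau) = (1.121632, 1.043330); Gamma_uuu = -0.343000, Gamma_uuv = -0.954835, Gamma_uvv = 0.101689, Gamma_vuu = -0.116507, Gamma_vuv = -0.324329, Gamma_vvv = 0.034541; k4 = (1.121632, 1.043330, 2.555581, 0.868056)
  Y <- Y + (h/6)(k1 + 2k2 + 2k3 + k4): u = -0.9470, v = -0.4489, du/dtau = 1.1214, dv/dtau = 1.0432
step 2:
  k1: at (u, v) = (-0.947022, -0.448924), (du/dtau, dv/dtau) = (1.121353, 1.043207); Gamma_uuu = -0.342997, Gamma_uuv = -0.954887, Gamma_uvv = 0.101634, Gamma_vuu = -0.116528, Gamma_vuv = -0.324409, Gamma_vvv = 0.034529; k1 = (1.121353, 1.043207, 2.554751, 0.867939)
  k2: at (u, v) = (-0.918988, -0.422844), (du/dtau, dv/dtau) = (1.185222, 1.064906); Gamma_uuu = -0.313658, Gamma_uuv = -0.900869, Gamma_uvv = 0.052251, Gamma_vuu = -0.100169, Gamma_vuv = -0.287700, Gamma_vvv = 0.016687; k2 = (1.185222, 1.064906, 2.655421, 0.848031)
  k3: at (u, v) = (-0.917391, -0.422301), (du/dtau, dv/dtau) = (1.187739, 1.064408); Gamma_uuu = -0.313262, Gamma_uuv = -0.898833, Gamma_uvv = 0.052835, Gamma_vuu = -0.099500, Gamma_vuv = -0.285491, Gamma_vvv = 0.016782; k3 = (1.187739, 1.064408, 2.654746, 0.843213)
  k4: at (u, v) = (-0.887635, -0.395704), (du/dtau, dv/dtau) = (1.254091, 1.085368); Gamma_uuu = -0.282852, Gamma_uuv = -0.837867, Gamma_uvv = 0.004327, Gamma_vuu = -0.082889, Gamma_vuv = -0.245535, Gamma_vvv = 0.001268; k4 = (1.254091, 1.085368, 2.720683, 0.797291)
  Y <- Y + (h/6)(k1 + 2k2 + 2k3 + k4): u = -0.8877, v = -0.3957, du/dtau = 1.2538, dv/dtau = 1.0853
step 3:
  k1: at (u, v) = (-0.887677, -0.395697), (du/dtau, dv/dtau) = (1.253818, 1.085272); Gamma_uuu = -0.282837, Gamma_uuv = -0.837898, Gamma_uvv = 0.004236, Gamma_vuu = -0.082900, Gamma_vuv = -0.245590, Gamma_vvv = 0.001242; k1 = (1.253818, 1.085272, 2.719958, 0.797226)
  k2: at (u, v) = (-0.856331, -0.368566), (du/dtau, dv/dtau) = (1.321817, 1.105202); Gamma_uuu = -0.251631, Gamma_uuv = -0.770428, Gamma_uvv = -0.042923, Gamma_vuu = -0.066596, Gamma_vuv = -0.203898, Gamma_vvv = -0.011360; k2 = (1.321817, 1.105202, 2.743079, 0.725972)
  k3: at (u, v) = (-0.854631, -0.368067), (du/dtau, dv/dtau) = (1.322395, 1.103421); Gamma_uuu = -0.251196, Gamma_uuv = -0.768042, Gamma_uvv = -0.041962, Gamma_vuu = -0.066014, Gamma_vuv = -0.201842, Gamma_vvv = -0.011028; k3 = (1.322395, 1.103421, 2.731753, 0.717906)
  k4: at (u, v) = (-0.821557, -0.340526), (du/dtau, dv/dtau) = (1.390406, 1.121167); Gamma_uuu = -0.219710, Gamma_uuv = -0.694555, Gamma_uvv = -0.086196, Gamma_vuu = -0.050681, Gamma_vuv = -0.160215, Gamma_vvv = -0.019883; k4 = (1.390406, 1.121167, 2.698553, 0.622483)
  Y <- Y + (h/6)(k1 + 2k2 + 2k3 + k4): u = -0.8216, v = -0.3405, du/dtau = 1.3902, dv/dtau = 1.1212

Answer: u = -0.8216, v = -0.3405, du/dtau = 1.3902, dv/dtau = 1.1212


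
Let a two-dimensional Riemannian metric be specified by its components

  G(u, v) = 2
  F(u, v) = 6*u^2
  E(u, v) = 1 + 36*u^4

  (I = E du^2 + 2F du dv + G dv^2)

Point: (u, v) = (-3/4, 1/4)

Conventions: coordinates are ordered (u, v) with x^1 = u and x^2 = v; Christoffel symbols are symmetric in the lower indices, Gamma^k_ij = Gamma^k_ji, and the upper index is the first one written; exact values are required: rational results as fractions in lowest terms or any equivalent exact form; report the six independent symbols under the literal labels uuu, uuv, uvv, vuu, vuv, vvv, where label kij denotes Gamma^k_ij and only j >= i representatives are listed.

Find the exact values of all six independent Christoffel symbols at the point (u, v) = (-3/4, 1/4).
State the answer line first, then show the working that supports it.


Answer: Gamma_uuu = -1944/857, Gamma_uuv = 0, Gamma_uvv = 0, Gamma_vuu = -576/857, Gamma_vuv = 0, Gamma_vvv = 0

E = 793/64, F = 27/8, G = 2 at the point
E_u = -243/4, E_v = 0, F_u = -9, F_v = 0, G_u = 0, G_v = 0
EG - F^2 = 857/64;  g^inv = (64/857) * [[2, -27/8], [-27/8, 793/64]]
first-kind symbols [ij,l] = (1/2)(d_i g_jl + d_j g_il - d_l g_ij): [uu,u] = E_u/2 = -243/8, [uu,v] = F_u - E_v/2 = -9, [uv,u] = E_v/2 = 0, [uv,v] = G_u/2 = 0, [vv,u] = F_v - G_u/2 = 0, [vv,v] = G_v/2 = 0
Gamma^u_ij = (G*[ij,u] - F*[ij,v])/(EG - F^2), Gamma^v_ij = (E*[ij,v] - F*[ij,u])/(EG - F^2)


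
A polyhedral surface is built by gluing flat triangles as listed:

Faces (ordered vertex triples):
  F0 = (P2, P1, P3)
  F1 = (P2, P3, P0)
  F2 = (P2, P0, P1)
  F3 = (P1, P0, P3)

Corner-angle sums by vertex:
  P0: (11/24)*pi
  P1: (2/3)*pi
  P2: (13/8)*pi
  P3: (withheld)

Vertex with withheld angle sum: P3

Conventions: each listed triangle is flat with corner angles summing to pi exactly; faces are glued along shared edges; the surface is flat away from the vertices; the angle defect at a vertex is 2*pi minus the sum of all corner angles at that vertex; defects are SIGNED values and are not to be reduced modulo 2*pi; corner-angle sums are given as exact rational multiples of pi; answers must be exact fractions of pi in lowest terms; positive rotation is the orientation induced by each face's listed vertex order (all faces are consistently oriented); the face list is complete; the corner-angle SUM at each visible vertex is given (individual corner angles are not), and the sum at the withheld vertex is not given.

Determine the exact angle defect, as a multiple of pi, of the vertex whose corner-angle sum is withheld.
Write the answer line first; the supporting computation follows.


Answer: defect(P3) = (3/4)*pi

V = 4, E = 6, F = 4; chi = V - E + F = 2
Gauss-Bonnet: total defect = 2*pi*chi = 4*pi; visible defects sum to (13/4)*pi


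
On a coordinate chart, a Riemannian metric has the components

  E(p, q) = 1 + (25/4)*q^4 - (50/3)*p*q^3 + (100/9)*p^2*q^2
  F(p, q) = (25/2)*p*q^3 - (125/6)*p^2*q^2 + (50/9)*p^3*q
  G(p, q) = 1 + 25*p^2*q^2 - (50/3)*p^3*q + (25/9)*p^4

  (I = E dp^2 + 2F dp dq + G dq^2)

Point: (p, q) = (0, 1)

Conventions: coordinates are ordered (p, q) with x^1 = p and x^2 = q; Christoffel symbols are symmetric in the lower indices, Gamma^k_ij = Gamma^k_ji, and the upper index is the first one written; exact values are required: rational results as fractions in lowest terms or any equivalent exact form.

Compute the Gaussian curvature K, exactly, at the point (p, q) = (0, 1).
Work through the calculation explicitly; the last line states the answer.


E = 29/4, F = 0, G = 1, EG - F^2 = 29/4 at the point
E_p = -50/3, E_q = 25, F_p = 25/2, F_q = 0, G_p = 0, G_q = 0
E_qq = 75, F_pq = 75/2, G_pp = 50
Using the Brioschi determinant formula for K from the metric derivatives:
M1 = [[-E_qq/2 + F_pq - G_pp/2, E_p/2, F_p - E_q/2], [F_q - G_p/2, E, F], [G_q/2, F, G]] = [[-25, -25/3, 0], [0, 29/4, 0], [0, 0, 1]]; det M1 = -725/4
M2 = [[0, E_q/2, G_p/2], [E_q/2, E, F], [G_p/2, F, G]] = [[0, 25/2, 0], [25/2, 29/4, 0], [0, 0, 1]]; det M2 = -625/4
det M1 - det M2 = -25; K = -25 / (29/4)^2 = -400/841

Answer: K = -400/841


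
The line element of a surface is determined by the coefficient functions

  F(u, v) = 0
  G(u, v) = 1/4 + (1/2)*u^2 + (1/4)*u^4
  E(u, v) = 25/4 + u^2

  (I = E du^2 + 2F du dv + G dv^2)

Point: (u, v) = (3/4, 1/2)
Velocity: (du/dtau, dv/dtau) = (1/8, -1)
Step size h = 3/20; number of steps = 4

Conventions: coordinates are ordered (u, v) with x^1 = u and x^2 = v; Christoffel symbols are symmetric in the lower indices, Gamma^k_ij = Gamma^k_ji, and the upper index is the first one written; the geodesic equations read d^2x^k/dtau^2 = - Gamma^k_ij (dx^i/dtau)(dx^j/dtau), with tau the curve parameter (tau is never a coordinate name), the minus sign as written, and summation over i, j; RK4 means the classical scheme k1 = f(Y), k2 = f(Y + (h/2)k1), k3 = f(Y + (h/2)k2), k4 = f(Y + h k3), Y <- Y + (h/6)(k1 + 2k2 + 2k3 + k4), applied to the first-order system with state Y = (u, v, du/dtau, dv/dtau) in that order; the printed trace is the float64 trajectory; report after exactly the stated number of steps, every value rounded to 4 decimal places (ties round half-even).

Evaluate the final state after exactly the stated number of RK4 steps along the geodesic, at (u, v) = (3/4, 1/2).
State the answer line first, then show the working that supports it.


Answer: u = 0.8393, v = -0.0534, du/dtau = 0.1712, dv/dtau = -0.8404

f(Y) = (du/dtau, dv/dtau, -Gamma^u_ij Y'^i Y'^j, -Gamma^v_ij Y'^i Y'^j) with the Gammas evaluated at the stage position; h = 0.150000; intermediate values shown to 6 dp
step 0: u = 0.7500, v = 0.5000, du/dtau = 0.1250, dv/dtau = -1.0000
step 1:
  k1: at (u, v) = (0.750000, 0.500000), (du/dtau, dv/dtau) = (0.125000, -1.000000); Gamma_uuu = 0.110092, Gamma_uuv = 0.000000, Gamma_uvv = -0.086009, Gamma_vuu = 0.000000, Gamma_vuv = 0.960000, Gamma_vvv = 0.000000; k1 = (0.125000, -1.000000, 0.084289, 0.240000)
  k2: at (u, v) = (0.759375, 0.425000), (du/dtau, dv/dtau) = (0.131322, -0.982000); Gamma_uuu = 0.111237, Gamma_uuv = 0.000000, Gamma_uvv = -0.087691, Gamma_vuu = 0.000000, Gamma_vuv = 0.963276, Gamma_vvv = 0.000000; k2 = (0.131322, -0.982000, 0.082644, 0.248444)
  k3: at (u, v) = (0.759849, 0.426350), (du/dtau, dv/dtau) = (0.131198, -0.981367); Gamma_uuu = 0.111295, Gamma_uuv = 0.000000, Gamma_uvv = -0.087776, Gamma_vuu = 0.000000, Gamma_vuv = 0.963438, Gamma_vvv = 0.000000; k3 = (0.131198, -0.981367, 0.082620, 0.248092)
  k4: at (u, v) = (0.769680, 0.352795), (du/dtau, dv/dtau) = (0.137393, -0.962786); Gamma_uuu = 0.112487, Gamma_uuv = 0.000000, Gamma_uvv = -0.089562, Gamma_vuu = 0.000000, Gamma_vuv = 0.966687, Gamma_vvv = 0.000000; k4 = (0.137393, -0.962786, 0.080897, 0.255747)
  Y <- Y + (h/6)(k1 + 2k2 + 2k3 + k4): u = 0.7697, v = 0.3528, du/dtau = 0.1374, dv/dtau = -0.9628
step 2:
  k1: at (u, v) = (0.769686, 0.352762), (du/dtau, dv/dtau) = (0.137393, -0.962780); Gamma_uuu = 0.112487, Gamma_uuv = 0.000000, Gamma_uvv = -0.089563, Gamma_vuu = 0.000000, Gamma_vuv = 0.966689, Gamma_vvv = 0.000000; k1 = (0.137393, -0.962780, 0.080897, 0.255745)
  k2: at (u, v) = (0.779990, 0.280554), (du/dtau, dv/dtau) = (0.143460, -0.943599); Gamma_uuu = 0.113728, Gamma_uuv = 0.000000, Gamma_uvv = -0.091459, Gamma_vuu = 0.000000, Gamma_vuv = 0.969905, Gamma_vvv = 0.000000; k2 = (0.143460, -0.943599, 0.079093, 0.262590)
  k3: at (u, v) = (0.780445, 0.281992), (du/dtau, dv/dtau) = (0.143325, -0.943085); Gamma_uuu = 0.113783, Gamma_uuv = 0.000000, Gamma_uvv = -0.091543, Gamma_vuu = 0.000000, Gamma_vuv = 0.970043, Gamma_vvv = 0.000000; k3 = (0.143325, -0.943085, 0.079082, 0.262236)
  k4: at (u, v) = (0.791185, 0.211299), (du/dtau, dv/dtau) = (0.149255, -0.923444); Gamma_uuu = 0.115065, Gamma_uuv = 0.000000, Gamma_uvv = -0.093546, Gamma_vuu = 0.000000, Gamma_vuv = 0.973183, Gamma_vvv = 0.000000; k4 = (0.149255, -0.923444, 0.077208, 0.268265)
  Y <- Y + (h/6)(k1 + 2k2 + 2k3 + k4): u = 0.7912, v = 0.2113, du/dtau = 0.1493, dv/dtau = -0.9234
step 3:
  k1: at (u, v) = (0.791191, 0.211272), (du/dtau, dv/dtau) = (0.149254, -0.923438); Gamma_uuu = 0.115066, Gamma_uuv = 0.000000, Gamma_uvv = -0.093548, Gamma_vuu = 0.000000, Gamma_vuv = 0.973185, Gamma_vvv = 0.000000; k1 = (0.149254, -0.923438, 0.077208, 0.268262)
  k2: at (u, v) = (0.802385, 0.142014), (du/dtau, dv/dtau) = (0.155045, -0.903318); Gamma_uuu = 0.116392, Gamma_uuv = 0.000000, Gamma_uvv = -0.095664, Gamma_vuu = 0.000000, Gamma_vuv = 0.976243, Gamma_vvv = 0.000000; k2 = (0.155045, -0.903318, 0.075262, 0.273455)
  k3: at (u, v) = (0.802820, 0.143523), (du/dtau, dv/dtau) = (0.154899, -0.902929); Gamma_uuu = 0.116443, Gamma_uuv = 0.000000, Gamma_uvv = -0.095747, Gamma_vuu = 0.000000, Gamma_vuv = 0.976358, Gamma_vvv = 0.000000; k3 = (0.154899, -0.902929, 0.075266, 0.273112)
  k4: at (u, v) = (0.814426, 0.075833), (du/dtau, dv/dtau) = (0.160544, -0.882471); Gamma_uuu = 0.117806, Gamma_uuv = 0.000000, Gamma_uvv = -0.097973, Gamma_vuu = 0.000000, Gamma_vuv = 0.979295, Gamma_vvv = 0.000000; k4 = (0.160544, -0.882471, 0.073260, 0.277485)
  Y <- Y + (h/6)(k1 + 2k2 + 2k3 + k4): u = 0.8144, v = 0.0758, du/dtau = 0.1605, dv/dtau = -0.8825
step 4:
  k1: at (u, v) = (0.814433, 0.075812), (du/dtau, dv/dtau) = (0.160542, -0.882466); Gamma_uuu = 0.117807, Gamma_uuv = 0.000000, Gamma_uvv = -0.097974, Gamma_vuu = 0.000000, Gamma_vuv = 0.979297, Gamma_vvv = 0.000000; k1 = (0.160542, -0.882466, 0.073261, 0.277480)
  k2: at (u, v) = (0.826474, 0.009627), (du/dtau, dv/dtau) = (0.166037, -0.861655); Gamma_uuu = 0.119208, Gamma_uuv = 0.000000, Gamma_uvv = -0.100317, Gamma_vuu = 0.000000, Gamma_vuv = 0.982109, Gamma_vvv = 0.000000; k2 = (0.166037, -0.861655, 0.071194, 0.281014)
  k3: at (u, v) = (0.826886, 0.011188), (du/dtau, dv/dtau) = (0.165882, -0.861390); Gamma_uuu = 0.119255, Gamma_uuv = 0.000000, Gamma_uvv = -0.100398, Gamma_vuu = 0.000000, Gamma_vuv = 0.982201, Gamma_vvv = 0.000000; k3 = (0.165882, -0.861390, 0.071213, 0.280692)
  k4: at (u, v) = (0.839316, -0.053396), (du/dtau, dv/dtau) = (0.171224, -0.840362); Gamma_uuu = 0.120688, Gamma_uuv = 0.000000, Gamma_uvv = -0.102853, Gamma_vuu = 0.000000, Gamma_vuv = 0.984852, Gamma_vvv = 0.000000; k4 = (0.171224, -0.840362, 0.069097, 0.283421)
  Y <- Y + (h/6)(k1 + 2k2 + 2k3 + k4): u = 0.8393, v = -0.0534, du/dtau = 0.1712, dv/dtau = -0.8404
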